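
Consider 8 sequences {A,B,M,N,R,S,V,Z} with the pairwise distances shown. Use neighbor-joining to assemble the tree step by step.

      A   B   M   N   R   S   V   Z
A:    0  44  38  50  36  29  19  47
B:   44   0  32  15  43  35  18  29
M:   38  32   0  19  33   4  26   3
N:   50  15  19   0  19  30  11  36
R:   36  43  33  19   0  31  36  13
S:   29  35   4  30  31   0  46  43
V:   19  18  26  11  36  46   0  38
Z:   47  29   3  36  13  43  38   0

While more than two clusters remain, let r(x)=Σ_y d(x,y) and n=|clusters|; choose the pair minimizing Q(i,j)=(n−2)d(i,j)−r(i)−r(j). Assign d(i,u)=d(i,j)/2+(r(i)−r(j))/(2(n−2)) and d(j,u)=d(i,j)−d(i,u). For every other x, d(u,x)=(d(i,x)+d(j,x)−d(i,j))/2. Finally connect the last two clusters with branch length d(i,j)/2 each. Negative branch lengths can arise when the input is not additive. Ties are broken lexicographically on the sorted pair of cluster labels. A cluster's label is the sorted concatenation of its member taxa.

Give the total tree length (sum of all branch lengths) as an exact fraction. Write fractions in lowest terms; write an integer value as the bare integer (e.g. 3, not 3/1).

step 1: merge (M,S) at d=4, Q=-349; branch lengths M→-13/4, S→29/4; new cluster MS
  updated: d(A,MS)=63/2, d(B,MS)=63/2, d(MS,N)=45/2, d(MS,R)=30, d(MS,V)=34, d(MS,Z)=21
step 2: merge (R,Z) at d=13, Q=-296; branch lengths R→29/5, Z→36/5; new cluster RZ
  updated: d(A,RZ)=35, d(B,RZ)=59/2, d(MS,RZ)=19, d(N,RZ)=21, d(RZ,V)=61/2
step 3: merge (A,V) at d=19, Q=-216; branch lengths A→143/8, V→9/8; new cluster AV
  updated: d(AV,B)=43/2, d(AV,MS)=93/4, d(AV,N)=21, d(AV,RZ)=93/4
step 4: merge (B,N) at d=15, Q=-132; branch lengths B→21/2, N→9/2; new cluster BN
  updated: d(AV,BN)=55/4, d(BN,MS)=39/2, d(BN,RZ)=71/4
step 5: merge (AV,BN) at d=55/4, Q=-335/4; branch lengths AV→147/16, BN→73/16; new cluster ABNV
  updated: d(ABNV,MS)=29/2, d(ABNV,RZ)=109/8
step 6: merge (ABNV,MS) at d=29/2, Q=-377/8; branch lengths ABNV→73/16, MS→159/16; new cluster ABMNSV
  updated: d(ABMNSV,RZ)=145/16
step 7: merge (ABMNSV,RZ) at d=145/16; branch lengths ABMNSV→145/32, RZ→145/32; new cluster ABMNRSVZ
final tree: ((((A:143/8,V:9/8):147/16,(B:21/2,N:9/2):73/16):73/16,(M:-13/4,S:29/4):159/16):145/32,(R:29/5,Z:36/5):145/32)
total length: 1413/16

1413/16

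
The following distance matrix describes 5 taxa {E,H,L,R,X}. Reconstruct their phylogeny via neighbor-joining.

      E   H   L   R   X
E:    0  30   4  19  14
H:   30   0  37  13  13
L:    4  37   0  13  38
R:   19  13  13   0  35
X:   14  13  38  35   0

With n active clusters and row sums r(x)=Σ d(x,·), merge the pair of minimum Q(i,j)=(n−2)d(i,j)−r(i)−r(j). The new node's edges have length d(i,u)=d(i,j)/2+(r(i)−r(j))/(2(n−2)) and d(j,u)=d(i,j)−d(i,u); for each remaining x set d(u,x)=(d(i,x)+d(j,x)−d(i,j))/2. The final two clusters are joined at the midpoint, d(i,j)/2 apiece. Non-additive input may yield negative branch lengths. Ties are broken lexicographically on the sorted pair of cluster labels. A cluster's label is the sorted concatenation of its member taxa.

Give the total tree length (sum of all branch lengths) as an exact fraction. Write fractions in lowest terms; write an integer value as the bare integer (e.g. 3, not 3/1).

step 1: merge (H,X) at d=13, Q=-154; branch lengths H→16/3, X→23/3; new cluster HX
  updated: d(E,HX)=31/2, d(HX,L)=31, d(HX,R)=35/2
step 2: merge (E,L) at d=4, Q=-157/2; branch lengths E→-3/8, L→35/8; new cluster EL
  updated: d(EL,HX)=85/4, d(EL,R)=14
step 3: merge (EL,HX) at d=85/4, Q=-211/4; branch lengths EL→71/8, HX→99/8; new cluster EHLX
  updated: d(EHLX,R)=41/8
step 4: merge (EHLX,R) at d=41/8; branch lengths EHLX→41/16, R→41/16; new cluster EHLRX
final tree: (((E:-3/8,L:35/8):71/8,(H:16/3,X:23/3):99/8):41/16,R:41/16)
total length: 347/8

347/8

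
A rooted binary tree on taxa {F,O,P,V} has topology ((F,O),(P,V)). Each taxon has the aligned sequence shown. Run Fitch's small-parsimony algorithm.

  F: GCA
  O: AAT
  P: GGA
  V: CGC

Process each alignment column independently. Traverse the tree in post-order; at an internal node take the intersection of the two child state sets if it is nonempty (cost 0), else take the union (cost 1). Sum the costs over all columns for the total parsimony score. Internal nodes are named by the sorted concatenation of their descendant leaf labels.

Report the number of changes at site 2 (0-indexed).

[col 0] FO: children F:{G}, O:{A} ∪→ {A,G}; cost 1
[col 0] PV: children P:{G}, V:{C} ∪→ {C,G}; cost 1
[col 0] FOPV: children FO:{A,G}, PV:{C,G} ∩→ {G}; cost 0
[col 1] FO: children F:{C}, O:{A} ∪→ {A,C}; cost 1
[col 1] PV: children P:{G}, V:{G} ∩→ {G}; cost 0
[col 1] FOPV: children FO:{A,C}, PV:{G} ∪→ {A,C,G}; cost 1
[col 2] FO: children F:{A}, O:{T} ∪→ {A,T}; cost 1
[col 2] PV: children P:{A}, V:{C} ∪→ {A,C}; cost 1
[col 2] FOPV: children FO:{A,T}, PV:{A,C} ∩→ {A}; cost 0
per-site changes: [2, 2, 2]; total = 6

2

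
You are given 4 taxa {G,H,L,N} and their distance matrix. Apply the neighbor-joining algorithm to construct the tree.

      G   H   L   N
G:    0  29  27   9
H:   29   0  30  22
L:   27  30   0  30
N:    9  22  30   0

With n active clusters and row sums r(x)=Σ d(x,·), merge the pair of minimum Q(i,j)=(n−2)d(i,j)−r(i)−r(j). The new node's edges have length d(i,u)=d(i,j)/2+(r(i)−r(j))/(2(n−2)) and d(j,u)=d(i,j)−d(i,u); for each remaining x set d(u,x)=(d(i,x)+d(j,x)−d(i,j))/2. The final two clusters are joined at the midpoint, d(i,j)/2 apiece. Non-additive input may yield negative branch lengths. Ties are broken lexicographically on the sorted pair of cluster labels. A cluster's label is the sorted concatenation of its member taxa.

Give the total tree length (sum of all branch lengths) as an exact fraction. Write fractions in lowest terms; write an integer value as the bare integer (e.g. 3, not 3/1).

1. join G+N (d=9, Q=-108) ⇒ GN; edges |G|=11/2, |N|=7/2
  updated: d(GN,H)=21, d(GN,L)=24
2. join GN+H (d=21, Q=-75) ⇒ GHN; edges |GN|=15/2, |H|=27/2
  updated: d(GHN,L)=33/2
3. join GHN+L (d=33/2) ⇒ GHLN; edges |GHN|=33/4, |L|=33/4
final tree: (((G:11/2,N:7/2):15/2,H:27/2):33/4,L:33/4)
total length: 93/2

93/2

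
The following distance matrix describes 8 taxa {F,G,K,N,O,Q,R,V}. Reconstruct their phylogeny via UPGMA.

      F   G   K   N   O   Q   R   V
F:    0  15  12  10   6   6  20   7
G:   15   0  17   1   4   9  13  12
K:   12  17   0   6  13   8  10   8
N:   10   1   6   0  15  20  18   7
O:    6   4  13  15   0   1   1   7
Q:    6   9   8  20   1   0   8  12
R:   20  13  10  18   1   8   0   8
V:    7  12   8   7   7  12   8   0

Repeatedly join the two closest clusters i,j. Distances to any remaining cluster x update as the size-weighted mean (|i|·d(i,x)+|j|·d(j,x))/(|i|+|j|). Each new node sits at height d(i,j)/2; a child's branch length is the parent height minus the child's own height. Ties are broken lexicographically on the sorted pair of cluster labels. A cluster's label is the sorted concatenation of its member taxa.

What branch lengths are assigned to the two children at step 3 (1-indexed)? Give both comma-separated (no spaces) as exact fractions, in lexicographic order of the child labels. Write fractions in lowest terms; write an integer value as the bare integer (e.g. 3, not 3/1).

7/4,9/4

step 1: merge (G,N) at d=1; branch lengths G→1/2, N→1/2; new cluster GN
  updated: d(F,GN)=25/2, d(GN,K)=23/2, d(GN,O)=19/2, d(GN,Q)=29/2, d(GN,R)=31/2, d(GN,V)=19/2
step 2: merge (O,Q) at d=1; branch lengths O→1/2, Q→1/2; new cluster OQ
  updated: d(F,OQ)=6, d(GN,OQ)=12, d(K,OQ)=21/2, d(OQ,R)=9/2, d(OQ,V)=19/2
step 3: merge (OQ,R) at d=9/2; branch lengths OQ→7/4, R→9/4; new cluster OQR
  updated: d(F,OQR)=32/3, d(GN,OQR)=79/6, d(K,OQR)=31/3, d(OQR,V)=9
step 4: merge (F,V) at d=7; branch lengths F→7/2, V→7/2; new cluster FV
  updated: d(FV,GN)=11, d(FV,K)=10, d(FV,OQR)=59/6
step 5: merge (FV,OQR) at d=59/6; branch lengths FV→17/12, OQR→8/3; new cluster FOQRV
  updated: d(FOQRV,GN)=123/10, d(FOQRV,K)=51/5
step 6: merge (FOQRV,K) at d=51/5; branch lengths FOQRV→11/60, K→51/10; new cluster FKOQRV
  updated: d(FKOQRV,GN)=73/6
step 7: merge (FKOQRV,GN) at d=73/6; branch lengths FKOQRV→59/60, GN→67/12; new cluster FGKNOQRV
final tree: ((((F:7/2,V:7/2):17/12,((O:1/2,Q:1/2):7/4,R:9/4):8/3):11/60,K:51/10):59/60,(G:1/2,N:1/2):67/12)
total length: 434/15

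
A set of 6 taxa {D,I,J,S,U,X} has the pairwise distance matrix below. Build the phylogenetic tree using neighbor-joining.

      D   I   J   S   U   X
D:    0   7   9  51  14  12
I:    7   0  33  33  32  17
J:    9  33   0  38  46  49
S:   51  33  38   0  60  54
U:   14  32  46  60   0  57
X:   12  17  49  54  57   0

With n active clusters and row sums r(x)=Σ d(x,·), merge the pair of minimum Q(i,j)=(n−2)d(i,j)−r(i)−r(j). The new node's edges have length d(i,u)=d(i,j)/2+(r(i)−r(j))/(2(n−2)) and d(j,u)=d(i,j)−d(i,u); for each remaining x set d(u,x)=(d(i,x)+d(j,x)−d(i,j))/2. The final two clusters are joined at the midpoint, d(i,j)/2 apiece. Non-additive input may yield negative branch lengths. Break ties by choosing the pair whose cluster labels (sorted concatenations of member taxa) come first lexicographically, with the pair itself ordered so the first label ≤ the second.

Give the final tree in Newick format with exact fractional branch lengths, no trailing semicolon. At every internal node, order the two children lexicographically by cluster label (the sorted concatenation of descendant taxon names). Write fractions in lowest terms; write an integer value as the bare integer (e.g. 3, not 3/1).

((((D:-17/2,U:45/2):49/8,(J:91/8,S:213/8):75/8):43/8,I:1/8):135/16,X:135/16)

iteration 1: select J,S (d=38, Q=-259); attach at lengths (91/8, 213/8); label the merged cluster JS
  updated: d(D,JS)=11, d(I,JS)=14, d(JS,U)=34, d(JS,X)=65/2
iteration 2: select D,U (d=14, Q=-139); attach at lengths (-17/2, 45/2); label the merged cluster DU
  updated: d(DU,I)=25/2, d(DU,JS)=31/2, d(DU,X)=55/2
iteration 3: select DU,JS (d=31/2, Q=-173/2); attach at lengths (49/8, 75/8); label the merged cluster DJSU
  updated: d(DJSU,I)=11/2, d(DJSU,X)=89/4
iteration 4: select DJSU,I (d=11/2, Q=-179/4); attach at lengths (43/8, 1/8); label the merged cluster DIJSU
  updated: d(DIJSU,X)=135/8
iteration 5: select DIJSU,X (d=135/8); attach at lengths (135/16, 135/16); label the merged cluster DIJSUX
final tree: ((((D:-17/2,U:45/2):49/8,(J:91/8,S:213/8):75/8):43/8,I:1/8):135/16,X:135/16)
total length: 719/8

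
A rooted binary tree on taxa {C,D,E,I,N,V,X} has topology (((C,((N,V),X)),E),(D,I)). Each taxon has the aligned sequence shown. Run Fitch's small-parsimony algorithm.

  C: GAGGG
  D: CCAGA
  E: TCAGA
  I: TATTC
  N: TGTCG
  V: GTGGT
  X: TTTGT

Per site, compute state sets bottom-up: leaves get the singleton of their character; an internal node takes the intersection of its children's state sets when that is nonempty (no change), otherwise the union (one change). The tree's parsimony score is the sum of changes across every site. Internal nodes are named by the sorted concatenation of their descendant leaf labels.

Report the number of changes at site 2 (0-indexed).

NV@0: {T} ∪ {G} = {G,T} (union, +1)
NVX@0: {G,T} ∩ {T} = {T} (intersection, +0)
CNVX@0: {G} ∪ {T} = {G,T} (union, +1)
CENVX@0: {G,T} ∩ {T} = {T} (intersection, +0)
DI@0: {C} ∪ {T} = {C,T} (union, +1)
CDEINVX@0: {T} ∩ {C,T} = {T} (intersection, +0)
NV@1: {G} ∪ {T} = {G,T} (union, +1)
NVX@1: {G,T} ∩ {T} = {T} (intersection, +0)
CNVX@1: {A} ∪ {T} = {A,T} (union, +1)
CENVX@1: {A,T} ∪ {C} = {A,C,T} (union, +1)
DI@1: {C} ∪ {A} = {A,C} (union, +1)
CDEINVX@1: {A,C,T} ∩ {A,C} = {A,C} (intersection, +0)
NV@2: {T} ∪ {G} = {G,T} (union, +1)
NVX@2: {G,T} ∩ {T} = {T} (intersection, +0)
CNVX@2: {G} ∪ {T} = {G,T} (union, +1)
CENVX@2: {G,T} ∪ {A} = {A,G,T} (union, +1)
DI@2: {A} ∪ {T} = {A,T} (union, +1)
CDEINVX@2: {A,G,T} ∩ {A,T} = {A,T} (intersection, +0)
NV@3: {C} ∪ {G} = {C,G} (union, +1)
NVX@3: {C,G} ∩ {G} = {G} (intersection, +0)
CNVX@3: {G} ∩ {G} = {G} (intersection, +0)
CENVX@3: {G} ∩ {G} = {G} (intersection, +0)
DI@3: {G} ∪ {T} = {G,T} (union, +1)
CDEINVX@3: {G} ∩ {G,T} = {G} (intersection, +0)
NV@4: {G} ∪ {T} = {G,T} (union, +1)
NVX@4: {G,T} ∩ {T} = {T} (intersection, +0)
CNVX@4: {G} ∪ {T} = {G,T} (union, +1)
CENVX@4: {G,T} ∪ {A} = {A,G,T} (union, +1)
DI@4: {A} ∪ {C} = {A,C} (union, +1)
CDEINVX@4: {A,G,T} ∩ {A,C} = {A} (intersection, +0)
per-site changes: [3, 4, 4, 2, 4]; total = 17

4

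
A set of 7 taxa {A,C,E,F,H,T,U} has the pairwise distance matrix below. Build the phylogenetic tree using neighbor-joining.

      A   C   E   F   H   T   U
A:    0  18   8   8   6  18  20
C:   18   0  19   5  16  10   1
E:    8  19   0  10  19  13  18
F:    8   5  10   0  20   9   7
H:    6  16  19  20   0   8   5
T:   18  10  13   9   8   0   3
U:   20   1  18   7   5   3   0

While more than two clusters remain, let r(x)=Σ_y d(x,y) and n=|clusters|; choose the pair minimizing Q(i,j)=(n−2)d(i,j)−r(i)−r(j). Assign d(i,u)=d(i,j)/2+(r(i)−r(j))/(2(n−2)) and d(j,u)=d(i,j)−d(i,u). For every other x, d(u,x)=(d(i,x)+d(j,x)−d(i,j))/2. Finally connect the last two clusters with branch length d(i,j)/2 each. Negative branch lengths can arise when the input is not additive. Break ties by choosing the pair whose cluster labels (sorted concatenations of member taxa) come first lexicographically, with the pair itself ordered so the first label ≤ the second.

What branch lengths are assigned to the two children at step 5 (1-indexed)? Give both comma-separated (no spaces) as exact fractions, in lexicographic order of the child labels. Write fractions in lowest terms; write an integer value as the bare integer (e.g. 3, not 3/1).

19/16,6

iteration 1: select A,E (d=8, Q=-125); attach at lengths (31/10, 49/10); label the merged cluster AE
  updated: d(AE,C)=29/2, d(AE,F)=5, d(AE,H)=17/2, d(AE,T)=23/2, d(AE,U)=15
iteration 2: select AE,F (d=5, Q=-161/2); attach at lengths (57/16, 23/16); label the merged cluster AEF
  updated: d(AEF,C)=29/4, d(AEF,H)=47/4, d(AEF,T)=31/4, d(AEF,U)=17/2
iteration 3: select C,U (d=1, Q=-195/4); attach at lengths (79/24, -55/24); label the merged cluster CU
  updated: d(AEF,CU)=59/8, d(CU,H)=10, d(CU,T)=6
iteration 4: select AEF,CU (d=59/8, Q=-71/2); attach at lengths (73/16, 45/16); label the merged cluster ACEFU
  updated: d(ACEFU,H)=115/16, d(ACEFU,T)=51/16
iteration 5: select ACEFU,H (d=115/16, Q=-147/8); attach at lengths (19/16, 6); label the merged cluster ACEFHU
  updated: d(ACEFHU,T)=2
iteration 6: select ACEFHU,T (d=2); attach at lengths (1, 1); label the merged cluster ACEFHTU
final tree: (((((A:31/10,E:49/10):57/16,F:23/16):73/16,(C:79/24,U:-55/24):45/16):19/16,H:6):1,T:1)
total length: 489/16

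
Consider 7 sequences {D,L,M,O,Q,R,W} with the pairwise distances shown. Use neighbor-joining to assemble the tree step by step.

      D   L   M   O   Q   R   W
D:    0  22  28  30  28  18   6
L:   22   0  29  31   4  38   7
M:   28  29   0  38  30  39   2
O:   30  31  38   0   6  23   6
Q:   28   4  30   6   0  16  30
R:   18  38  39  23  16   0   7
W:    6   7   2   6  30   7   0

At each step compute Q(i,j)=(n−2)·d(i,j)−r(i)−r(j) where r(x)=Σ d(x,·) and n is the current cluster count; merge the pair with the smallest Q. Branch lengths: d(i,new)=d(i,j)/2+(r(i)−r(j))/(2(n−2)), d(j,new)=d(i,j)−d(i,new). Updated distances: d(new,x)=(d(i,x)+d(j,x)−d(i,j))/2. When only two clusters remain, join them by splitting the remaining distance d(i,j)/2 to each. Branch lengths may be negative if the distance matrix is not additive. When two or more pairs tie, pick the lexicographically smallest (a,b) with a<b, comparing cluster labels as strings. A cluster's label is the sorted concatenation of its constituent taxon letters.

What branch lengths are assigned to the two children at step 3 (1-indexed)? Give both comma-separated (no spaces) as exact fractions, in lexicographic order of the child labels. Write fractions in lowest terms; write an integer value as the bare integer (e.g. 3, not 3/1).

89/12,109/12

iteration 1: select L,Q (d=4, Q=-225); attach at lengths (37/10, 3/10); label the merged cluster LQ
  updated: d(D,LQ)=23, d(LQ,M)=55/2, d(LQ,O)=33/2, d(LQ,R)=25, d(LQ,W)=33/2
iteration 2: select M,W (d=2, Q=-164); attach at lengths (105/8, -89/8); label the merged cluster MW
  updated: d(D,MW)=16, d(LQ,MW)=21, d(MW,O)=21, d(MW,R)=22
iteration 3: select LQ,O (d=33/2, Q=-253/2); attach at lengths (89/12, 109/12); label the merged cluster LOQ
  updated: d(D,LOQ)=73/4, d(LOQ,MW)=51/4, d(LOQ,R)=63/4
iteration 4: select D,R (d=18, Q=-72); attach at lengths (65/8, 79/8); label the merged cluster DR
  updated: d(DR,LOQ)=8, d(DR,MW)=10
iteration 5: select DR,LOQ (d=8, Q=-123/4); attach at lengths (21/8, 43/8); label the merged cluster DLOQR
  updated: d(DLOQR,MW)=59/8
iteration 6: select DLOQR,MW (d=59/8); attach at lengths (59/16, 59/16); label the merged cluster DLMOQRW
final tree: (((D:65/8,R:79/8):21/8,((L:37/10,Q:3/10):89/12,O:109/12):43/8):59/16,(M:105/8,W:-89/8):59/16)
total length: 447/8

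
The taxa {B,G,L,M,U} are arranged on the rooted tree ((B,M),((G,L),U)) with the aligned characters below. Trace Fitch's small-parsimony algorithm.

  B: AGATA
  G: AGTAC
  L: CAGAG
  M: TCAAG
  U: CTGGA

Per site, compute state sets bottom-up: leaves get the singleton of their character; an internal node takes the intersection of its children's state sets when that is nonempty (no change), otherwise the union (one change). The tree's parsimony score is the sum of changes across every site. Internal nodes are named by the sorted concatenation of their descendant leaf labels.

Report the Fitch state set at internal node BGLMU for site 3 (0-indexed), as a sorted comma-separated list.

BM@0: {A} ∪ {T} = {A,T} (union, +1)
GL@0: {A} ∪ {C} = {A,C} (union, +1)
GLU@0: {A,C} ∩ {C} = {C} (intersection, +0)
BGLMU@0: {A,T} ∪ {C} = {A,C,T} (union, +1)
BM@1: {G} ∪ {C} = {C,G} (union, +1)
GL@1: {G} ∪ {A} = {A,G} (union, +1)
GLU@1: {A,G} ∪ {T} = {A,G,T} (union, +1)
BGLMU@1: {C,G} ∩ {A,G,T} = {G} (intersection, +0)
BM@2: {A} ∩ {A} = {A} (intersection, +0)
GL@2: {T} ∪ {G} = {G,T} (union, +1)
GLU@2: {G,T} ∩ {G} = {G} (intersection, +0)
BGLMU@2: {A} ∪ {G} = {A,G} (union, +1)
BM@3: {T} ∪ {A} = {A,T} (union, +1)
GL@3: {A} ∩ {A} = {A} (intersection, +0)
GLU@3: {A} ∪ {G} = {A,G} (union, +1)
BGLMU@3: {A,T} ∩ {A,G} = {A} (intersection, +0)
BM@4: {A} ∪ {G} = {A,G} (union, +1)
GL@4: {C} ∪ {G} = {C,G} (union, +1)
GLU@4: {C,G} ∪ {A} = {A,C,G} (union, +1)
BGLMU@4: {A,G} ∩ {A,C,G} = {A,G} (intersection, +0)
per-site changes: [3, 3, 2, 2, 3]; total = 13

A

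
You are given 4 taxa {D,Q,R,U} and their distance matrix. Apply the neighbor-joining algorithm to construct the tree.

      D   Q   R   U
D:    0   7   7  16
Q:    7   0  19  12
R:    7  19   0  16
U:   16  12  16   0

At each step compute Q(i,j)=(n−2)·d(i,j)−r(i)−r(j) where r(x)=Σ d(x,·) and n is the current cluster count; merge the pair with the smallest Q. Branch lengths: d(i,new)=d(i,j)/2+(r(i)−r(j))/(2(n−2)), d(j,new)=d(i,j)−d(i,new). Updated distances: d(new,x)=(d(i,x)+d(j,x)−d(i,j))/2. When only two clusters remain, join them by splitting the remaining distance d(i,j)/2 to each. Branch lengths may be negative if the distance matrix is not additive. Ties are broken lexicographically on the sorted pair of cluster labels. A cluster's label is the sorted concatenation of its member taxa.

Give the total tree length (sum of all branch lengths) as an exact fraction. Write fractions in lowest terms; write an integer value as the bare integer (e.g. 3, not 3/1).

iteration 1: select D,R (d=7, Q=-58); attach at lengths (1/2, 13/2); label the merged cluster DR
  updated: d(DR,Q)=19/2, d(DR,U)=25/2
iteration 2: select DR,Q (d=19/2, Q=-34); attach at lengths (5, 9/2); label the merged cluster DQR
  updated: d(DQR,U)=15/2
iteration 3: select DQR,U (d=15/2); attach at lengths (15/4, 15/4); label the merged cluster DQRU
final tree: (((D:1/2,R:13/2):5,Q:9/2):15/4,U:15/4)
total length: 24

24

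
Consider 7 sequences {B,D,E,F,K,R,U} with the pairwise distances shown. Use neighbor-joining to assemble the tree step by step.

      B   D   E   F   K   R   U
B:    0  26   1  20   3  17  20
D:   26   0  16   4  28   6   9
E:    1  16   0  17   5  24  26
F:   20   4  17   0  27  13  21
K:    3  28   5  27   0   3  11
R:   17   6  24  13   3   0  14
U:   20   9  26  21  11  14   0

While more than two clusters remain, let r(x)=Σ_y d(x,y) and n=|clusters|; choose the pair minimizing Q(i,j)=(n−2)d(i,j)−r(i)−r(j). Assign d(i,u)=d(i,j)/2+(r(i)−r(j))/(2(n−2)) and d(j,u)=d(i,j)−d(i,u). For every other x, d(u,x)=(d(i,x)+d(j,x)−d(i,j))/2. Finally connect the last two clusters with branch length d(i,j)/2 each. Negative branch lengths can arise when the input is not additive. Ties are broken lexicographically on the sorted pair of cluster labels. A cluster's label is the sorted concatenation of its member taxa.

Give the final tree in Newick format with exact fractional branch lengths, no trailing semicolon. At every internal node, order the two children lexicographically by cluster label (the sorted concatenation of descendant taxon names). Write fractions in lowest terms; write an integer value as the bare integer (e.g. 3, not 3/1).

(((((B:3/10,E:7/10):13/4,K:1/4):259/32,U:221/32):91/32,(D:-7/8,F:39/8):191/32):49/64,R:49/64)

step 1: merge (B,E) at d=1, Q=-171; branch lengths B→3/10, E→7/10; new cluster BE
  updated: d(BE,D)=41/2, d(BE,F)=18, d(BE,K)=7/2, d(BE,R)=20, d(BE,U)=45/2
step 2: merge (BE,K) at d=7/2, Q=-143; branch lengths BE→13/4, K→1/4; new cluster BEK
  updated: d(BEK,D)=45/2, d(BEK,F)=83/4, d(BEK,R)=39/4, d(BEK,U)=15
step 3: merge (D,F) at d=4, Q=-353/4; branch lengths D→-7/8, F→39/8; new cluster DF
  updated: d(BEK,DF)=157/8, d(DF,R)=15/2, d(DF,U)=13
step 4: merge (BEK,U) at d=15, Q=-451/8; branch lengths BEK→259/32, U→221/32; new cluster BEKU
  updated: d(BEKU,DF)=141/16, d(BEKU,R)=35/8
step 5: merge (BEKU,DF) at d=141/16, Q=-331/16; branch lengths BEKU→91/32, DF→191/32; new cluster BDEFKU
  updated: d(BDEFKU,R)=49/32
step 6: merge (BDEFKU,R) at d=49/32; branch lengths BDEFKU→49/64, R→49/64; new cluster BDEFKRU
final tree: (((((B:3/10,E:7/10):13/4,K:1/4):259/32,U:221/32):91/32,(D:-7/8,F:39/8):191/32):49/64,R:49/64)
total length: 1083/32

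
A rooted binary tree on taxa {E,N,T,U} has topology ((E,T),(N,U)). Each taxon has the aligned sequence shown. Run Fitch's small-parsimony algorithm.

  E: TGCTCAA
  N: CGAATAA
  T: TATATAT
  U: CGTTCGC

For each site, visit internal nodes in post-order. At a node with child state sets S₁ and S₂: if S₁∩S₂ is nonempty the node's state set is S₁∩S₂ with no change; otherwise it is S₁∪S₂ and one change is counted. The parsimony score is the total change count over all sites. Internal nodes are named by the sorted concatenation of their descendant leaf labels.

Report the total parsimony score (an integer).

11

ET@0: {T} ∩ {T} = {T} (intersection, +0)
NU@0: {C} ∩ {C} = {C} (intersection, +0)
ENTU@0: {T} ∪ {C} = {C,T} (union, +1)
ET@1: {G} ∪ {A} = {A,G} (union, +1)
NU@1: {G} ∩ {G} = {G} (intersection, +0)
ENTU@1: {A,G} ∩ {G} = {G} (intersection, +0)
ET@2: {C} ∪ {T} = {C,T} (union, +1)
NU@2: {A} ∪ {T} = {A,T} (union, +1)
ENTU@2: {C,T} ∩ {A,T} = {T} (intersection, +0)
ET@3: {T} ∪ {A} = {A,T} (union, +1)
NU@3: {A} ∪ {T} = {A,T} (union, +1)
ENTU@3: {A,T} ∩ {A,T} = {A,T} (intersection, +0)
ET@4: {C} ∪ {T} = {C,T} (union, +1)
NU@4: {T} ∪ {C} = {C,T} (union, +1)
ENTU@4: {C,T} ∩ {C,T} = {C,T} (intersection, +0)
ET@5: {A} ∩ {A} = {A} (intersection, +0)
NU@5: {A} ∪ {G} = {A,G} (union, +1)
ENTU@5: {A} ∩ {A,G} = {A} (intersection, +0)
ET@6: {A} ∪ {T} = {A,T} (union, +1)
NU@6: {A} ∪ {C} = {A,C} (union, +1)
ENTU@6: {A,T} ∩ {A,C} = {A} (intersection, +0)
per-site changes: [1, 1, 2, 2, 2, 1, 2]; total = 11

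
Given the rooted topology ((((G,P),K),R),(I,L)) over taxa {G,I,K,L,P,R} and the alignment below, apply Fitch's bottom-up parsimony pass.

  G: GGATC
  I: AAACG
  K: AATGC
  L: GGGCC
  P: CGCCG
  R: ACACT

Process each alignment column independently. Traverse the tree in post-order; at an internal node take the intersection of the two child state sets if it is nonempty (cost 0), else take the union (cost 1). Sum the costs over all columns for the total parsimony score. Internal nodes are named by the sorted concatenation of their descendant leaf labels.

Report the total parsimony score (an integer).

14

GP@0: {G} ∪ {C} = {C,G} (union, +1)
GKP@0: {C,G} ∪ {A} = {A,C,G} (union, +1)
GKPR@0: {A,C,G} ∩ {A} = {A} (intersection, +0)
IL@0: {A} ∪ {G} = {A,G} (union, +1)
GIKLPR@0: {A} ∩ {A,G} = {A} (intersection, +0)
GP@1: {G} ∩ {G} = {G} (intersection, +0)
GKP@1: {G} ∪ {A} = {A,G} (union, +1)
GKPR@1: {A,G} ∪ {C} = {A,C,G} (union, +1)
IL@1: {A} ∪ {G} = {A,G} (union, +1)
GIKLPR@1: {A,C,G} ∩ {A,G} = {A,G} (intersection, +0)
GP@2: {A} ∪ {C} = {A,C} (union, +1)
GKP@2: {A,C} ∪ {T} = {A,C,T} (union, +1)
GKPR@2: {A,C,T} ∩ {A} = {A} (intersection, +0)
IL@2: {A} ∪ {G} = {A,G} (union, +1)
GIKLPR@2: {A} ∩ {A,G} = {A} (intersection, +0)
GP@3: {T} ∪ {C} = {C,T} (union, +1)
GKP@3: {C,T} ∪ {G} = {C,G,T} (union, +1)
GKPR@3: {C,G,T} ∩ {C} = {C} (intersection, +0)
IL@3: {C} ∩ {C} = {C} (intersection, +0)
GIKLPR@3: {C} ∩ {C} = {C} (intersection, +0)
GP@4: {C} ∪ {G} = {C,G} (union, +1)
GKP@4: {C,G} ∩ {C} = {C} (intersection, +0)
GKPR@4: {C} ∪ {T} = {C,T} (union, +1)
IL@4: {G} ∪ {C} = {C,G} (union, +1)
GIKLPR@4: {C,T} ∩ {C,G} = {C} (intersection, +0)
per-site changes: [3, 3, 3, 2, 3]; total = 14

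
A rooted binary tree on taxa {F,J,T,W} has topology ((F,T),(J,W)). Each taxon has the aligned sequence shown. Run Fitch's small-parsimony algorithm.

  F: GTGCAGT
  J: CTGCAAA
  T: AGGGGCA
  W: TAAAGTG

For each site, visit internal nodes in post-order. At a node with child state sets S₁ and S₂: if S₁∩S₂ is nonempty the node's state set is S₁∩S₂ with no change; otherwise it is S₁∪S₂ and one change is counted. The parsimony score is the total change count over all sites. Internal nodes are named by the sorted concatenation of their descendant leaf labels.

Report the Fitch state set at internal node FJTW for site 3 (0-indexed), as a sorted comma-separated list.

site 0, node FT: F={G} ∪ T={A} → {A,G} (+1)
site 0, node JW: J={C} ∪ W={T} → {C,T} (+1)
site 0, node FJTW: FT={A,G} ∪ JW={C,T} → {A,C,G,T} (+1)
site 1, node FT: F={T} ∪ T={G} → {G,T} (+1)
site 1, node JW: J={T} ∪ W={A} → {A,T} (+1)
site 1, node FJTW: FT={G,T} ∩ JW={A,T} → {T} (+0)
site 2, node FT: F={G} ∩ T={G} → {G} (+0)
site 2, node JW: J={G} ∪ W={A} → {A,G} (+1)
site 2, node FJTW: FT={G} ∩ JW={A,G} → {G} (+0)
site 3, node FT: F={C} ∪ T={G} → {C,G} (+1)
site 3, node JW: J={C} ∪ W={A} → {A,C} (+1)
site 3, node FJTW: FT={C,G} ∩ JW={A,C} → {C} (+0)
site 4, node FT: F={A} ∪ T={G} → {A,G} (+1)
site 4, node JW: J={A} ∪ W={G} → {A,G} (+1)
site 4, node FJTW: FT={A,G} ∩ JW={A,G} → {A,G} (+0)
site 5, node FT: F={G} ∪ T={C} → {C,G} (+1)
site 5, node JW: J={A} ∪ W={T} → {A,T} (+1)
site 5, node FJTW: FT={C,G} ∪ JW={A,T} → {A,C,G,T} (+1)
site 6, node FT: F={T} ∪ T={A} → {A,T} (+1)
site 6, node JW: J={A} ∪ W={G} → {A,G} (+1)
site 6, node FJTW: FT={A,T} ∩ JW={A,G} → {A} (+0)
per-site changes: [3, 2, 1, 2, 2, 3, 2]; total = 15

C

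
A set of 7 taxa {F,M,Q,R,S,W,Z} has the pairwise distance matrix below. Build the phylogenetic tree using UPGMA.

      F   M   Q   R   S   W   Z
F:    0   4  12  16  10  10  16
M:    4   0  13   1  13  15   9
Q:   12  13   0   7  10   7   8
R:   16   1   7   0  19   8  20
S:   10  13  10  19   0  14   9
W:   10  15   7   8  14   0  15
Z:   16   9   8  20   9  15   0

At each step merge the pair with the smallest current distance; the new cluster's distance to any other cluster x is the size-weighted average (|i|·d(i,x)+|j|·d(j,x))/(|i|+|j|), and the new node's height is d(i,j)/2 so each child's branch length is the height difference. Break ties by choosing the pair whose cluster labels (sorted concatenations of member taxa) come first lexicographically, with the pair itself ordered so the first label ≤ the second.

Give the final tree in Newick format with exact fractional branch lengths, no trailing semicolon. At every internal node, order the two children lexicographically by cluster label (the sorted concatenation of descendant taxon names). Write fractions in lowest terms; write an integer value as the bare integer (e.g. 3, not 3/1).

1. join M+R (d=1) ⇒ MR; edges |M|=1/2, |R|=1/2
  updated: d(F,MR)=10, d(MR,Q)=10, d(MR,S)=16, d(MR,W)=23/2, d(MR,Z)=29/2
2. join Q+W (d=7) ⇒ QW; edges |Q|=7/2, |W|=7/2
  updated: d(F,QW)=11, d(MR,QW)=43/4, d(QW,S)=12, d(QW,Z)=23/2
3. join S+Z (d=9) ⇒ SZ; edges |S|=9/2, |Z|=9/2
  updated: d(F,SZ)=13, d(MR,SZ)=61/4, d(QW,SZ)=47/4
4. join F+MR (d=10) ⇒ FMR; edges |F|=5, |MR|=9/2
  updated: d(FMR,QW)=65/6, d(FMR,SZ)=29/2
5. join FMR+QW (d=65/6) ⇒ FMQRW; edges |FMR|=5/12, |QW|=23/12
  updated: d(FMQRW,SZ)=67/5
6. join FMQRW+SZ (d=67/5) ⇒ FMQRSWZ; edges |FMQRW|=77/60, |SZ|=11/5
final tree: (((F:5,(M:1/2,R:1/2):9/2):5/12,(Q:7/2,W:7/2):23/12):77/60,(S:9/2,Z:9/2):11/5)
total length: 1939/60

(((F:5,(M:1/2,R:1/2):9/2):5/12,(Q:7/2,W:7/2):23/12):77/60,(S:9/2,Z:9/2):11/5)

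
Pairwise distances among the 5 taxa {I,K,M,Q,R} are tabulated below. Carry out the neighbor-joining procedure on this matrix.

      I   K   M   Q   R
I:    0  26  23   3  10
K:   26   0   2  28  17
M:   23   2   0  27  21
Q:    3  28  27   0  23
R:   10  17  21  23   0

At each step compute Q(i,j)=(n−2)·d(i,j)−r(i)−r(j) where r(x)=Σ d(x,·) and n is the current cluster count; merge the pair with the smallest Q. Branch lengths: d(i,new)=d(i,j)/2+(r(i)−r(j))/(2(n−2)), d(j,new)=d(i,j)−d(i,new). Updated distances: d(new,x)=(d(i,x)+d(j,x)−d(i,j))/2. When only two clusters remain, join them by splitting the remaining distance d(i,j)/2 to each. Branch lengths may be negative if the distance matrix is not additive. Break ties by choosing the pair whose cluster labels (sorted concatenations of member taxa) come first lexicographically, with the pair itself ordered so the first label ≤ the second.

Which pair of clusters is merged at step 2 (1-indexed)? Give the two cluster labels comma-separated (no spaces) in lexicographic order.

I,Q

step 1: merge (K,M) at d=2, Q=-140; branch lengths K→1, M→1; new cluster KM
  updated: d(I,KM)=47/2, d(KM,Q)=53/2, d(KM,R)=18
step 2: merge (I,Q) at d=3, Q=-83; branch lengths I→-5/2, Q→11/2; new cluster IQ
  updated: d(IQ,KM)=47/2, d(IQ,R)=15
step 3: merge (IQ,KM) at d=47/2, Q=-113/2; branch lengths IQ→41/4, KM→53/4; new cluster IKMQ
  updated: d(IKMQ,R)=19/4
step 4: merge (IKMQ,R) at d=19/4; branch lengths IKMQ→19/8, R→19/8; new cluster IKMQR
final tree: (((I:-5/2,Q:11/2):41/4,(K:1,M:1):53/4):19/8,R:19/8)
total length: 133/4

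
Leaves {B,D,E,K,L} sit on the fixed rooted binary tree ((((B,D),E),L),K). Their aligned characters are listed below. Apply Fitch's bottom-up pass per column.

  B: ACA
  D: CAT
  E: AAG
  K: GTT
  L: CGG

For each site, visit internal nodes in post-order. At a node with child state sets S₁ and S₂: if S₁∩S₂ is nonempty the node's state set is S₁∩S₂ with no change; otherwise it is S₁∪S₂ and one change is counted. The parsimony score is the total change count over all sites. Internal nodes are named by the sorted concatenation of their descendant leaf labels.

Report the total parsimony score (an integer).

9

[col 0] BD: children B:{A}, D:{C} ∪→ {A,C}; cost 1
[col 0] BDE: children BD:{A,C}, E:{A} ∩→ {A}; cost 0
[col 0] BDEL: children BDE:{A}, L:{C} ∪→ {A,C}; cost 1
[col 0] BDEKL: children BDEL:{A,C}, K:{G} ∪→ {A,C,G}; cost 1
[col 1] BD: children B:{C}, D:{A} ∪→ {A,C}; cost 1
[col 1] BDE: children BD:{A,C}, E:{A} ∩→ {A}; cost 0
[col 1] BDEL: children BDE:{A}, L:{G} ∪→ {A,G}; cost 1
[col 1] BDEKL: children BDEL:{A,G}, K:{T} ∪→ {A,G,T}; cost 1
[col 2] BD: children B:{A}, D:{T} ∪→ {A,T}; cost 1
[col 2] BDE: children BD:{A,T}, E:{G} ∪→ {A,G,T}; cost 1
[col 2] BDEL: children BDE:{A,G,T}, L:{G} ∩→ {G}; cost 0
[col 2] BDEKL: children BDEL:{G}, K:{T} ∪→ {G,T}; cost 1
per-site changes: [3, 3, 3]; total = 9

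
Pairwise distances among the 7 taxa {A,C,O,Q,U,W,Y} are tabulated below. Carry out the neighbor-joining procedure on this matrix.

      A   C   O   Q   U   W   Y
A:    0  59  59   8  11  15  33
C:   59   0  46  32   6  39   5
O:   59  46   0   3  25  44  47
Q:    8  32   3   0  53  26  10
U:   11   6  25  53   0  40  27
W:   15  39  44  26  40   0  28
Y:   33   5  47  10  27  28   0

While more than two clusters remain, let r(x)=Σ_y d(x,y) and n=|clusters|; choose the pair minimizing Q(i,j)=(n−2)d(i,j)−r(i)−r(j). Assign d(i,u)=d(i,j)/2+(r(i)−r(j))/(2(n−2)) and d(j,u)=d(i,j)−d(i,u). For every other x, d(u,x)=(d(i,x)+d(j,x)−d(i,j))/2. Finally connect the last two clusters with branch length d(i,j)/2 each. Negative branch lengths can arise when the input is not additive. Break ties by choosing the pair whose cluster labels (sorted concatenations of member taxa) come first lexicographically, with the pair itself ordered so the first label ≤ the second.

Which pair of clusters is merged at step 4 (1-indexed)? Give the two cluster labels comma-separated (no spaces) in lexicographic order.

iteration 1: select O,Q (d=3, Q=-341); attach at lengths (107/10, -77/10); label the merged cluster OQ
  updated: d(A,OQ)=32, d(C,OQ)=75/2, d(OQ,U)=75/2, d(OQ,W)=67/2, d(OQ,Y)=27
iteration 2: select C,Y (d=5, Q=-493/2); attach at lengths (93/16, -13/16); label the merged cluster CY
  updated: d(A,CY)=87/2, d(CY,OQ)=119/4, d(CY,U)=14, d(CY,W)=31
iteration 3: select CY,U (d=14, Q=-715/4); attach at lengths (77/8, 35/8); label the merged cluster CUY
  updated: d(A,CUY)=81/4, d(CUY,OQ)=213/8, d(CUY,W)=57/2
iteration 4: select A,W (d=15, Q=-457/4); attach at lengths (81/16, 159/16); label the merged cluster AW
  updated: d(AW,CUY)=135/8, d(AW,OQ)=101/4
iteration 5: select AW,CUY (d=135/8, Q=-275/4); attach at lengths (31/4, 73/8); label the merged cluster ACUWY
  updated: d(ACUWY,OQ)=35/2
iteration 6: select ACUWY,OQ (d=35/2); attach at lengths (35/4, 35/4); label the merged cluster ACOQUWY
final tree: (((A:81/16,W:159/16):31/4,((C:93/16,Y:-13/16):77/8,U:35/8):73/8):35/4,(O:107/10,Q:-77/10):35/4)
total length: 571/8

A,W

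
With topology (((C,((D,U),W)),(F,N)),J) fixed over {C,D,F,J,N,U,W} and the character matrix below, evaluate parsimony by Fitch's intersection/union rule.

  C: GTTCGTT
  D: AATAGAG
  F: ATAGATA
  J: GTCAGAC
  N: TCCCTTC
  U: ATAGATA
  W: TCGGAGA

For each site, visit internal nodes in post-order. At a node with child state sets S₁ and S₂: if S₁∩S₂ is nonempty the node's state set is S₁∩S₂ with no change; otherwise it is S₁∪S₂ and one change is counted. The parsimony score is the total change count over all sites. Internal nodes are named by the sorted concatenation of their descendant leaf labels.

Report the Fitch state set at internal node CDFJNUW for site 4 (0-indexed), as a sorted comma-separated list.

A,G

[col 0] DU: children D:{A}, U:{A} ∩→ {A}; cost 0
[col 0] DUW: children DU:{A}, W:{T} ∪→ {A,T}; cost 1
[col 0] CDUW: children C:{G}, DUW:{A,T} ∪→ {A,G,T}; cost 1
[col 0] FN: children F:{A}, N:{T} ∪→ {A,T}; cost 1
[col 0] CDFNUW: children CDUW:{A,G,T}, FN:{A,T} ∩→ {A,T}; cost 0
[col 0] CDFJNUW: children CDFNUW:{A,T}, J:{G} ∪→ {A,G,T}; cost 1
[col 1] DU: children D:{A}, U:{T} ∪→ {A,T}; cost 1
[col 1] DUW: children DU:{A,T}, W:{C} ∪→ {A,C,T}; cost 1
[col 1] CDUW: children C:{T}, DUW:{A,C,T} ∩→ {T}; cost 0
[col 1] FN: children F:{T}, N:{C} ∪→ {C,T}; cost 1
[col 1] CDFNUW: children CDUW:{T}, FN:{C,T} ∩→ {T}; cost 0
[col 1] CDFJNUW: children CDFNUW:{T}, J:{T} ∩→ {T}; cost 0
[col 2] DU: children D:{T}, U:{A} ∪→ {A,T}; cost 1
[col 2] DUW: children DU:{A,T}, W:{G} ∪→ {A,G,T}; cost 1
[col 2] CDUW: children C:{T}, DUW:{A,G,T} ∩→ {T}; cost 0
[col 2] FN: children F:{A}, N:{C} ∪→ {A,C}; cost 1
[col 2] CDFNUW: children CDUW:{T}, FN:{A,C} ∪→ {A,C,T}; cost 1
[col 2] CDFJNUW: children CDFNUW:{A,C,T}, J:{C} ∩→ {C}; cost 0
[col 3] DU: children D:{A}, U:{G} ∪→ {A,G}; cost 1
[col 3] DUW: children DU:{A,G}, W:{G} ∩→ {G}; cost 0
[col 3] CDUW: children C:{C}, DUW:{G} ∪→ {C,G}; cost 1
[col 3] FN: children F:{G}, N:{C} ∪→ {C,G}; cost 1
[col 3] CDFNUW: children CDUW:{C,G}, FN:{C,G} ∩→ {C,G}; cost 0
[col 3] CDFJNUW: children CDFNUW:{C,G}, J:{A} ∪→ {A,C,G}; cost 1
[col 4] DU: children D:{G}, U:{A} ∪→ {A,G}; cost 1
[col 4] DUW: children DU:{A,G}, W:{A} ∩→ {A}; cost 0
[col 4] CDUW: children C:{G}, DUW:{A} ∪→ {A,G}; cost 1
[col 4] FN: children F:{A}, N:{T} ∪→ {A,T}; cost 1
[col 4] CDFNUW: children CDUW:{A,G}, FN:{A,T} ∩→ {A}; cost 0
[col 4] CDFJNUW: children CDFNUW:{A}, J:{G} ∪→ {A,G}; cost 1
[col 5] DU: children D:{A}, U:{T} ∪→ {A,T}; cost 1
[col 5] DUW: children DU:{A,T}, W:{G} ∪→ {A,G,T}; cost 1
[col 5] CDUW: children C:{T}, DUW:{A,G,T} ∩→ {T}; cost 0
[col 5] FN: children F:{T}, N:{T} ∩→ {T}; cost 0
[col 5] CDFNUW: children CDUW:{T}, FN:{T} ∩→ {T}; cost 0
[col 5] CDFJNUW: children CDFNUW:{T}, J:{A} ∪→ {A,T}; cost 1
[col 6] DU: children D:{G}, U:{A} ∪→ {A,G}; cost 1
[col 6] DUW: children DU:{A,G}, W:{A} ∩→ {A}; cost 0
[col 6] CDUW: children C:{T}, DUW:{A} ∪→ {A,T}; cost 1
[col 6] FN: children F:{A}, N:{C} ∪→ {A,C}; cost 1
[col 6] CDFNUW: children CDUW:{A,T}, FN:{A,C} ∩→ {A}; cost 0
[col 6] CDFJNUW: children CDFNUW:{A}, J:{C} ∪→ {A,C}; cost 1
per-site changes: [4, 3, 4, 4, 4, 3, 4]; total = 26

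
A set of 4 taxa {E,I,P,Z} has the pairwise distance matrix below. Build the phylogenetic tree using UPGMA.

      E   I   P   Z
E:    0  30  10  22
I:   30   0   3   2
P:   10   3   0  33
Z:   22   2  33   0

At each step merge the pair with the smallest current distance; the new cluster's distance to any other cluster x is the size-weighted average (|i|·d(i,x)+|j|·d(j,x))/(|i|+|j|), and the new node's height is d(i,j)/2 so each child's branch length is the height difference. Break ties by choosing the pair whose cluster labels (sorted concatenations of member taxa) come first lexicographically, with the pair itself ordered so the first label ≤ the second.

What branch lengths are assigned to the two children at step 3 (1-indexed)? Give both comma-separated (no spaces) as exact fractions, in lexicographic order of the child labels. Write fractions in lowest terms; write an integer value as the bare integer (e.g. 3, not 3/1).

6,10

1. join I+Z (d=2) ⇒ IZ; edges |I|=1, |Z|=1
  updated: d(E,IZ)=26, d(IZ,P)=18
2. join E+P (d=10) ⇒ EP; edges |E|=5, |P|=5
  updated: d(EP,IZ)=22
3. join EP+IZ (d=22) ⇒ EIPZ; edges |EP|=6, |IZ|=10
final tree: ((E:5,P:5):6,(I:1,Z:1):10)
total length: 28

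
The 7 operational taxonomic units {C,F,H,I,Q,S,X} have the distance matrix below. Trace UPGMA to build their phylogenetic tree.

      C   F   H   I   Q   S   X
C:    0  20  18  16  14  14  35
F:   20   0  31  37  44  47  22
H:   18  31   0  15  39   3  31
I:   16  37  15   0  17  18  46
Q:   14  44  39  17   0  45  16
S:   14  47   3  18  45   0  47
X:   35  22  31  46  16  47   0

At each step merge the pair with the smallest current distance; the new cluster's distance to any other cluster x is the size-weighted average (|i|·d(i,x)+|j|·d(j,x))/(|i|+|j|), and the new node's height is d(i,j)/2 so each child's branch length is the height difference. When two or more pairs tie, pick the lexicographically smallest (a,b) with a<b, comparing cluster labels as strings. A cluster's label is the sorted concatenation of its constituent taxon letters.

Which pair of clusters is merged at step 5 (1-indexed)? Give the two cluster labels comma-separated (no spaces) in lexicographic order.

CIQ,HS

iteration 1: select H,S (d=3); attach at lengths (3/2, 3/2); label the merged cluster HS
  updated: d(C,HS)=16, d(F,HS)=39, d(HS,I)=33/2, d(HS,Q)=42, d(HS,X)=39
iteration 2: select C,Q (d=14); attach at lengths (7, 7); label the merged cluster CQ
  updated: d(CQ,F)=32, d(CQ,HS)=29, d(CQ,I)=33/2, d(CQ,X)=51/2
iteration 3: select CQ,I (d=33/2); attach at lengths (5/4, 33/4); label the merged cluster CIQ
  updated: d(CIQ,F)=101/3, d(CIQ,HS)=149/6, d(CIQ,X)=97/3
iteration 4: select F,X (d=22); attach at lengths (11, 11); label the merged cluster FX
  updated: d(CIQ,FX)=33, d(FX,HS)=39
iteration 5: select CIQ,HS (d=149/6); attach at lengths (25/6, 131/12); label the merged cluster CHIQS
  updated: d(CHIQS,FX)=177/5
iteration 6: select CHIQS,FX (d=177/5); attach at lengths (317/60, 67/10); label the merged cluster CFHIQSX
final tree: ((((C:7,Q:7):5/4,I:33/4):25/6,(H:3/2,S:3/2):131/12):317/60,(F:11,X:11):67/10)
total length: 2267/30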